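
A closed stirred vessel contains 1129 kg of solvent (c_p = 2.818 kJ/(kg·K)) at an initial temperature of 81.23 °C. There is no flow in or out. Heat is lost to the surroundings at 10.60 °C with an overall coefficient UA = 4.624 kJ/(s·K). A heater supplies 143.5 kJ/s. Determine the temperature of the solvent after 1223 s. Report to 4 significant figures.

48.33 °C

M c_p dT/dt = −UA(T − T_amb) + Q̇.
dT/dt = (T_ss − T)/τ with T_ss = T_amb + Q̇/UA = 10.60 + 143.5/4.624 = 41.6337 °C, τ = M c_p/UA = 1129·2.818/4.624 = 688.045 s.
This is linear first-order; T(t) = T_ss + (T₀ − T_ss) e^(−t/τ).
T(1223) = 41.6337 + (39.5963)·0.169060 = 48.3279 °C.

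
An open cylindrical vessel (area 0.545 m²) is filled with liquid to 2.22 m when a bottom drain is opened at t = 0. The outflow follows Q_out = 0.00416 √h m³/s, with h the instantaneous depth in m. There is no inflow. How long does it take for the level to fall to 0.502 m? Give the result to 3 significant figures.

With no inflow, A dh/dt = −0.00416 √h.
Separate and integrate: 2(√h − √h₀) = −(0.00416/A) t.
t = 2A(√h₀ − √h)/0.00416 = 2·0.545·(√2.22 − √0.502)/0.00416
  = 1.0900 × (1.4900 − 0.70852) / 0.00416 = 204.75 s.

205 s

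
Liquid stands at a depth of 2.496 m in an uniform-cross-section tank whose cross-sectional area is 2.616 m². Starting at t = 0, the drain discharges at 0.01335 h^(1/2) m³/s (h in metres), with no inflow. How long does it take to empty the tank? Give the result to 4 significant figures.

A dh/dt = −Q_out = −0.01335 √h.
Separate and integrate: 2(√h − √h₀) = −(0.01335/A) t.
Tank is empty when √h = 0: t_empty = 2A√h₀/0.01335.
t_empty = 2·2.616·√2.496/0.01335 = 5.23200·1.57987/0.01335 = 619.168 s.

619.2 s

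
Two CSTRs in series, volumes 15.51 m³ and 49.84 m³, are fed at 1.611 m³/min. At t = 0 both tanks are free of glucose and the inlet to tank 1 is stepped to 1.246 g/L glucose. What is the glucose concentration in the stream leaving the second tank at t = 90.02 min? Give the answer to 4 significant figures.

Each tank obeys Vᵢ dCᵢ/dt = Q(Cᵢ₋₁ − Cᵢ), so τᵢ = Vᵢ/Q.
τ₁ = 15.51/1.611 = 9.62756 min; τ₂ = 49.84/1.611 = 30.9373 min.
Tank 1: C₁ = C_in(1 − e^(−t/τ₁)). Tank 2 (τ₁ ≠ τ₂): C₂ = C_in[1 − (τ₁ e^(−t/τ₁) − τ₂ e^(−t/τ₂))/(τ₁ − τ₂)].
At t = 90.02: e^(−t/τ₁) = 8.69446e-05, e^(−t/τ₂) = 0.0544890.
C₂ = 1.246·[1 − (9.62756·8.69446e-05 − 30.9373·0.0544890)/(-21.3097)] = 1.246·0.920933 = 1.14748 g/L.

1.147 g/L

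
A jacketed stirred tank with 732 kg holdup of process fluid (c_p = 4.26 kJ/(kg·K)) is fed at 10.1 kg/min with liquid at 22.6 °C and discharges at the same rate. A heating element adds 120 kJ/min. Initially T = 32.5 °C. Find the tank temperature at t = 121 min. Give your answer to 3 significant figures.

M c_p dT/dt = ṁ c_p (T_in − T) + Q̇.
τ = M/ṁ = 72.475 min; T_ss = T_in + Q̇/(ṁ c_p) = 22.6 + 120/(10.1·4.26) = 25.389 °C.
Solution: T(t) = T_ss + (T₀ − T_ss) e^(−t/τ).
T(121) = 25.389 + (7.1110)·e^(−121/72.475) = 25.389 + (7.1110)·0.18833 = 26.728 °C.

26.7 °C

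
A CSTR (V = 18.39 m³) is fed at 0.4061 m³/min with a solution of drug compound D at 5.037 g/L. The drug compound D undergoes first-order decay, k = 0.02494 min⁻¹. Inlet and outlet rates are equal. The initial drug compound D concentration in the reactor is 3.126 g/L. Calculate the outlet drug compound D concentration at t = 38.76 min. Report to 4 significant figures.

2.488 g/L

Accumulation = in − out − consumed: V dC/dt = Q C_in − Q C − k V C.
dC/dt = (Q/V) C_in − (Q/V + k) C; effective rate a = Q/V + k = 0.0220827 + 0.02494 = 0.0470227 min⁻¹.
C_ss = Q C_in/(Q + kV) = 2.36546 g/L; C(t) = C_ss + (C₀ − C_ss) e^(−a t).
C(38.76) = 2.36546 + (0.760537)·e^(−0.0470227·38.76) = 2.36546 + (0.760537)·0.161605 = 2.48837 g/L.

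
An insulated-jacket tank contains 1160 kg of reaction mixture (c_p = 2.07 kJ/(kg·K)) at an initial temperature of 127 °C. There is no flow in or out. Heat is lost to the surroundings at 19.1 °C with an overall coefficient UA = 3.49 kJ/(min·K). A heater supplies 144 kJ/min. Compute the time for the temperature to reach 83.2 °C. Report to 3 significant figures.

Heat balance on the well-mixed liquid: M c_p dT/dt = −UA(T − T_amb) + Q̇.
τ = M c_p/UA = 688.02 min; T_ss = T_amb + Q̇/UA = 19.1 + 144/3.49 = 60.361 °C.
T(t) = T_ss + (T₀ − T_ss)e^(−t/τ); set T = 83.2:
t = −τ ln[(T − T_ss)/(T₀ − T_ss)] = −688.02 · ln(0.34273) = 736.74 min.

737 min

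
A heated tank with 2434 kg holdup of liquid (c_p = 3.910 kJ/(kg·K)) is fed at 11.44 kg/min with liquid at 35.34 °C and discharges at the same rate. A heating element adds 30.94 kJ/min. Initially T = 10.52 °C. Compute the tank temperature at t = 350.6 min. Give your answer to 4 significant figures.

Energy balance: M c_p dT/dt = ṁ c_p (T_in − T) + 30.94.
Rearrange: dT/dt = (T_ss − T)/τ with τ = M/ṁ = 212.762 min and T_ss = T_in + Q̇/(ṁ c_p) = 36.0317 °C.
This is linear first-order; T(t) = T_ss + (T₀ − T_ss) e^(−t/τ).
T(350.6) = 36.0317 + (-25.5117)·e^(−350.6/212.762) = 36.0317 + (-25.5117)·0.192463 = 31.1216 °C.

31.12 °C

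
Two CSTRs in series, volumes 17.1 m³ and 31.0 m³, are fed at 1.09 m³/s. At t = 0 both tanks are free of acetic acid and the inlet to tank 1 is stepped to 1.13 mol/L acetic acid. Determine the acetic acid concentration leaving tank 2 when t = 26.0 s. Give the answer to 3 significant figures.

Species balance on tank i: dCᵢ/dt = (Cᵢ₋₁ − Cᵢ)/τᵢ with τᵢ = Vᵢ/Q.
τ₁ = 17.1/1.09 = 15.688 s; τ₂ = 31.0/1.09 = 28.440 s.
Tank 1: C₁ = C_in(1 − e^(−t/τ₁)). Tank 2 (τ₁ ≠ τ₂): C₂ = C_in[1 − (τ₁ e^(−t/τ₁) − τ₂ e^(−t/τ₂))/(τ₁ − τ₂)].
At t = 26.0: e^(−t/τ₁) = 0.19065, e^(−t/τ₂) = 0.40084.
C₂ = 1.13·[1 − (15.688·0.19065 − 28.440·0.40084)/(-12.752)] = 1.13·0.34058 = 0.38486 mol/L.

0.385 mol/L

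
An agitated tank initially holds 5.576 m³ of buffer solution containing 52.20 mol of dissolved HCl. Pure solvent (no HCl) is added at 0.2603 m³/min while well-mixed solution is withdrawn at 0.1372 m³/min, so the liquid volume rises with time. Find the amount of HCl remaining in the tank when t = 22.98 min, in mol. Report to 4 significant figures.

Total volume: dV/dt = Q_in − Q_out = 0.123100 m³/min, so V(t) = 5.576 + 0.123100 t and V(22.98) = 8.40484 m³.
Solute balance: dm/dt = 0 − Q_out C = −Q_out m/V(t).
dm/m = −Q_out dt/(V₀ + 0.123100 t); integrating gives ln(m/m₀) = −(Q_out/(Q_in−Q_out)) ln(V/V₀).
m = m₀ (V₀/V)^(Q_out/(Q_in−Q_out)) = 52.20 × (5.576/8.40484)^(1.11454) = 33.0409 mol.

33.04 mol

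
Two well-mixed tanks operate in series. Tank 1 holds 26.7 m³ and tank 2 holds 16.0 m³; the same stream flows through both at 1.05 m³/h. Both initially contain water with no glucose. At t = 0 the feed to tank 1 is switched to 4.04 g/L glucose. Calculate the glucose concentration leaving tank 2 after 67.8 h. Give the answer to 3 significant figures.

3.41 g/L

Time constants: τᵢ = Vᵢ/Q for each well-mixed tank.
τ₁ = 26.7/1.05 = 25.429 h; τ₂ = 16.0/1.05 = 15.238 h.
Tank 1: C₁ = C_in(1 − e^(−t/τ₁)). Tank 2 (τ₁ ≠ τ₂): C₂ = C_in[1 − (τ₁ e^(−t/τ₁) − τ₂ e^(−t/τ₂))/(τ₁ − τ₂)].
At t = 67.8: e^(−t/τ₁) = 0.069509, e^(−t/τ₂) = 0.011686.
C₂ = 4.04·[1 − (25.429·0.069509 − 15.238·0.011686)/(10.190)] = 4.04·0.84403 = 3.4099 g/L.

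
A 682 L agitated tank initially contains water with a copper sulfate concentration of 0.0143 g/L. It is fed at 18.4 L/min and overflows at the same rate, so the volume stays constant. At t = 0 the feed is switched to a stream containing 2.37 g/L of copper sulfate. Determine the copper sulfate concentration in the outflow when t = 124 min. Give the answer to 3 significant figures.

Species balance on the tank: V dC/dt = Q(C_in − C).
So dC/dt = (C_in − C)/τ with τ = V/Q = 682/18.4 = 37.065 min.
This is linear first-order; C(t) = C_in + (C₀ − C_in) e^(−t/τ).
C(124) = 2.37 + (0.0143 − 2.37)·e^(−124/37.065) = 2.37 + (-2.3557)·0.035244 = 2.2870 g/L.

2.29 g/L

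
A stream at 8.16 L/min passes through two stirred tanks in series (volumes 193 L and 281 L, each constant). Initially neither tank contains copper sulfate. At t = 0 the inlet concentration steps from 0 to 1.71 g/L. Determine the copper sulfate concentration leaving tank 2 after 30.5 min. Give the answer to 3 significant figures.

0.491 g/L

Species balance on tank i: dCᵢ/dt = (Cᵢ₋₁ − Cᵢ)/τᵢ with τᵢ = Vᵢ/Q.
τ₁ = 193/8.16 = 23.652 min; τ₂ = 281/8.16 = 34.436 min.
Solving the cascade with C₁(0)=C₂(0)=0 gives C₂(t) = C_in[1 − (τ₁ e^(−t/τ₁) − τ₂ e^(−t/τ₂))/(τ₁ − τ₂)].
At t = 30.5: e^(−t/τ₁) = 0.27540, e^(−t/τ₂) = 0.41243.
C₂ = 1.71·[1 − (23.652·0.27540 − 34.436·0.41243)/(-10.784)] = 1.71·0.28704 = 0.49084 g/L.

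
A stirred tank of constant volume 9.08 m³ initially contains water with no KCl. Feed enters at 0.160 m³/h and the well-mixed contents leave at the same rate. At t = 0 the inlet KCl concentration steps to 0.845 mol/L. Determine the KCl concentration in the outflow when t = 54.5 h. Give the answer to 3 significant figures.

Unsteady species balance (constant V, well mixed): V dC/dt = Q(C_in − C).
Time constant τ = V/Q = 9.08/0.160 = 56.750 h.
Integrating: C(t) = C_in + (C₀ − C_in) e^(−t/τ).
C(54.5) = 0.845 + (0 − 0.845)·e^(−54.5/56.750) = 0.845 + (-0.84500)·0.38276 = 0.52157 mol/L.

0.522 mol/L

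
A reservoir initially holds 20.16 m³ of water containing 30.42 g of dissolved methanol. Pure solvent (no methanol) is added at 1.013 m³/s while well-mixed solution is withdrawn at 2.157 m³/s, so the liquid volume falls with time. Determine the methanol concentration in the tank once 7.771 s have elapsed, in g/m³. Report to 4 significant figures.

0.9016 g/m³

Let m(t) be the amount of methanol. Volume: V(t) = V₀ + (Q_in − Q_out) t = 20.16 − 1.14400 t; V(7.771) = 11.2700 m³.
Solute balance: dm/dt = 0 − Q_out C = −Q_out m/V(t).
Separate: dm/m = −Q_out dt/V(t) ⇒ ln(m/m₀) = −(Q_out/(Q_in−Q_out)) ln(V/V₀).
m = m₀ (V₀/V)^(Q_out/(Q_in−Q_out)) = 30.42 × (20.16/11.2700)^(-1.88549) = 10.1612 g.
C = m/V = 10.1612/11.2700 = 0.901618 g/m³.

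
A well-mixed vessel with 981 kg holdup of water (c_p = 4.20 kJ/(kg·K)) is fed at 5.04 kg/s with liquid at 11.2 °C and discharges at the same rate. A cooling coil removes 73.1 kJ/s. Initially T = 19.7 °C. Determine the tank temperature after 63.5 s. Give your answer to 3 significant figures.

16.4 °C

M c_p dT/dt = ṁ c_p (T_in − T) − Q̇.
Rearrange: dT/dt = (T_ss − T)/τ with τ = M/ṁ = 194.64 s and T_ss = T_in − Q̇/(ṁ c_p) = 7.7467 °C.
T approaches T_ss exponentially: T(t) = T_ss + (T₀ − T_ss) e^(−t/τ).
T(63.5) = 7.7467 + (11.953)·e^(−63.5/194.64) = 7.7467 + (11.953)·0.72163 = 16.373 °C.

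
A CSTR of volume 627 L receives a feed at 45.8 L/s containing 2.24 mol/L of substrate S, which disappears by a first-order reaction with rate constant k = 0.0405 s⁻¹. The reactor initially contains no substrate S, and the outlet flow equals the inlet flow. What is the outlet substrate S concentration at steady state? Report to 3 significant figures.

Species balance: V dC/dt = Q C_in − Q C − k V C.
Steady state (dC/dt = 0): C_ss = Q C_in/(Q + kV) = C_in/(1 + kV/Q).
C_ss = 45.8·2.24/(45.8 + 0.0405·627) = 102.59/71.194 = 1.4410 mol/L.

1.44 mol/L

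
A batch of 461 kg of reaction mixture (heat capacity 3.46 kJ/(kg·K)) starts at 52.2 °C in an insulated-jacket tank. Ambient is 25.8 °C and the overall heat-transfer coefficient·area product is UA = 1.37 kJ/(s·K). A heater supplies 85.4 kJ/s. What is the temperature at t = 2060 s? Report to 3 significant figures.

82.0 °C

Heat balance on the well-mixed liquid: M c_p dT/dt = −UA(T − T_amb) + Q̇.
dT/dt = (T_ss − T)/τ with T_ss = T_amb + Q̇/UA = 25.8 + 85.4/1.37 = 88.136 °C, τ = M c_p/UA = 461·3.46/1.37 = 1164.3 s.
This is linear first-order; T(t) = T_ss + (T₀ − T_ss) e^(−t/τ).
T(2060) = 88.136 + (-35.936)·0.17045 = 82.011 °C.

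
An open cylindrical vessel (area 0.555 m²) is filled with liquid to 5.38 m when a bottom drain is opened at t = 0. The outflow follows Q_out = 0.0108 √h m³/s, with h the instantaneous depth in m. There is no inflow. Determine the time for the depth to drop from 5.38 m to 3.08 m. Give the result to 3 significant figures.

With no inflow, A dh/dt = −0.0108 √h.
This is separable: 2 d(√h)/dt = −0.0108/A, so √h = √h₀ − (0.0108/(2A)) t.
t = 2A(√h₀ − √h)/0.0108 = 2·0.555·(√5.38 − √3.08)/0.0108
  = 1.1100 × (2.3195 − 1.7550) / 0.0108 = 58.017 s.

58.0 s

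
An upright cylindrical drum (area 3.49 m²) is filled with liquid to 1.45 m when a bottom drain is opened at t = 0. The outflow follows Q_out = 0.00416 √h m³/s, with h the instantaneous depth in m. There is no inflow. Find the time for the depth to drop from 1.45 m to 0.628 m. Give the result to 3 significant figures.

With no inflow, A dh/dt = −0.00416 √h.
∫ h^(−1/2) dh = −(0.00416/A) ∫ dt, giving 2√h = 2√h₀ − (0.00416/A) t.
t = 2A(√h₀ − √h)/0.00416 = 2·3.49·(√1.45 − √0.628)/0.00416
  = 6.9800 × (1.2042 − 0.79246) / 0.00416 = 690.78 s.

691 s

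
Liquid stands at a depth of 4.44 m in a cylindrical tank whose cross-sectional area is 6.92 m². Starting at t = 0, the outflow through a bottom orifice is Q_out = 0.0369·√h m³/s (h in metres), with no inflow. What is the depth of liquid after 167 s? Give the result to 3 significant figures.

2.76 m

With no inflow, A dh/dt = −0.0369 √h.
Separate and integrate: 2(√h − √h₀) = −(0.0369/A) t.
√h = √4.44 − 0.0369·167/(2·6.92) = 2.1071 − 0.44525 = 1.6619.
h = 1.6619² = 2.7618 m.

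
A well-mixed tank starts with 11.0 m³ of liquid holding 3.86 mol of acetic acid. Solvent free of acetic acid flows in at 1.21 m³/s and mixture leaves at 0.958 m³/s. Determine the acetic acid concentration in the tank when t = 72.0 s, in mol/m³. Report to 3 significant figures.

0.00326 mol/m³

Total volume: dV/dt = Q_in − Q_out = 0.25200 m³/s, so V(t) = 11.0 + 0.25200 t and V(72.0) = 29.144 m³.
Species balance (pure solvent in): dm/dt = −Q_out · m/V(t).
Separate: dm/m = −Q_out dt/V(t) ⇒ ln(m/m₀) = −(Q_out/(Q_in−Q_out)) ln(V/V₀).
m = m₀ (V₀/V)^(Q_out/(Q_in−Q_out)) = 3.86 × (11.0/29.144)^(3.8016) = 0.095043 mol.
C = m/V = 0.095043/29.144 = 0.0032612 mol/m³.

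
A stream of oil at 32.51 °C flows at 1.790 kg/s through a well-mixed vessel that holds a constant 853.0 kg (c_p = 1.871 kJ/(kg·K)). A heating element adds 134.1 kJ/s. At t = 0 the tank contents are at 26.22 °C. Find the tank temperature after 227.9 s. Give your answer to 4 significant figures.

M c_p dT/dt = ṁ c_p (T_in − T) + Q̇.
τ = M/ṁ = 476.536 s; T_ss = T_in + Q̇/(ṁ c_p) = 32.51 + 134.1/(1.790·1.871) = 72.5507 °C.
This is linear first-order; T(t) = T_ss + (T₀ − T_ss) e^(−t/τ).
T(227.9) = 72.5507 + (-46.3307)·e^(−227.9/476.536) = 72.5507 + (-46.3307)·0.619872 = 43.8316 °C.

43.83 °C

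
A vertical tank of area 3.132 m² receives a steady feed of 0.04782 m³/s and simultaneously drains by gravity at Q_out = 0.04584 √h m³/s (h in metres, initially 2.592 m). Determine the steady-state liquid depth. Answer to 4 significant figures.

1.088 m

Level balance: A dh/dt = 0.04782 − 0.04584 √h. Setting dh/dt = 0:
Q_in = 0.04584 √h_ss ⇒ √h_ss = 0.04782/0.04584 = 1.04319.
h_ss = 1.04319² = 1.08825 m. (Since h₀ = 2.592 m > h_ss, the level will fall toward this value.)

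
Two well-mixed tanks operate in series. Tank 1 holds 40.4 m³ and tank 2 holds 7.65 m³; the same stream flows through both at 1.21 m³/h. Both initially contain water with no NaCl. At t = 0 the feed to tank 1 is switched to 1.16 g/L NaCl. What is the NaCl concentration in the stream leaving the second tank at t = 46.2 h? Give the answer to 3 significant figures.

Species balance on tank i: dCᵢ/dt = (Cᵢ₋₁ − Cᵢ)/τᵢ with τᵢ = Vᵢ/Q.
τ₁ = 40.4/1.21 = 33.388 h; τ₂ = 7.65/1.21 = 6.3223 h.
Tank 1: C₁ = C_in(1 − e^(−t/τ₁)). Tank 2 (τ₁ ≠ τ₂): C₂ = C_in[1 − (τ₁ e^(−t/τ₁) − τ₂ e^(−t/τ₂))/(τ₁ − τ₂)].
At t = 46.2: e^(−t/τ₁) = 0.25065, e^(−t/τ₂) = 0.00067052.
C₂ = 1.16·[1 − (33.388·0.25065 − 6.3223·0.00067052)/(27.066)] = 1.16·0.69096 = 0.80152 g/L.

0.802 g/L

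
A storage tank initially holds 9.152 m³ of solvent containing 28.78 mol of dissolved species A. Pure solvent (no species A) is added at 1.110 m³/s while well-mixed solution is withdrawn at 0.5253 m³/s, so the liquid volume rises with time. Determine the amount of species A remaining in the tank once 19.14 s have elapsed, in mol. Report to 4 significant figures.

14.04 mol

Let m(t) be the amount of species A. Volume: V(t) = V₀ + (Q_in − Q_out) t = 9.152 + 0.584700 t; V(19.14) = 20.3432 m³.
No species A enters, so dm/dt = −Q_out · (m/V).
dm/m = −Q_out dt/(V₀ + 0.584700 t); integrating gives ln(m/m₀) = −(Q_out/(Q_in−Q_out)) ln(V/V₀).
m = m₀ (V₀/V)^(Q_out/(Q_in−Q_out)) = 28.78 × (9.152/20.3432)^(0.898409) = 14.0420 mol.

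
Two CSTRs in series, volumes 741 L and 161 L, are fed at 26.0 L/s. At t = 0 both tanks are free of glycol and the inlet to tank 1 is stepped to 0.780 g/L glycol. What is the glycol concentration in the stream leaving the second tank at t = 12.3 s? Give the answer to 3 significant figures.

0.162 g/L

Each tank obeys Vᵢ dCᵢ/dt = Q(Cᵢ₋₁ − Cᵢ), so τᵢ = Vᵢ/Q.
τ₁ = 741/26.0 = 28.500 s; τ₂ = 161/26.0 = 6.1923 s.
Tank 1: C₁ = C_in(1 − e^(−t/τ₁)). Tank 2 (τ₁ ≠ τ₂): C₂ = C_in[1 − (τ₁ e^(−t/τ₁) − τ₂ e^(−t/τ₂))/(τ₁ − τ₂)].
At t = 12.3: e^(−t/τ₁) = 0.64948, e^(−t/τ₂) = 0.13720.
C₂ = 0.780·[1 − (28.500·0.64948 − 6.1923·0.13720)/(22.308)] = 0.780·0.20831 = 0.16248 g/L.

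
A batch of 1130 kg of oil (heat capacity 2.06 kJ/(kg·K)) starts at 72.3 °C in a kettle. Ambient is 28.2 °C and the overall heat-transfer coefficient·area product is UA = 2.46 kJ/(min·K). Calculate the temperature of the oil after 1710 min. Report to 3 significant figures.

35.4 °C

Unsteady energy balance on the tank contents: M c_p dT/dt = −UA(T − T_amb).
dT/dt = (T_ss − T)/τ with T_ss = T_amb = 28.200 °C, τ = M c_p/UA = 1130·2.06/2.46 = 946.26 min.
T approaches T_ss exponentially: T(t) = T_ss + (T₀ − T_ss) e^(−t/τ).
T(1710) = 28.200 + (44.100)·0.16413 = 35.438 °C.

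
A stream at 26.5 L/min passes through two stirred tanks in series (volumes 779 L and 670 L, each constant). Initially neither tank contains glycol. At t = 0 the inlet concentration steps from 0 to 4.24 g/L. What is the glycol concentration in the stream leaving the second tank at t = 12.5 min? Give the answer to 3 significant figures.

Species balance on tank i: dCᵢ/dt = (Cᵢ₋₁ − Cᵢ)/τᵢ with τᵢ = Vᵢ/Q.
τ₁ = 779/26.5 = 29.396 min; τ₂ = 670/26.5 = 25.283 min.
Tank 1: C₁ = C_in(1 − e^(−t/τ₁)). Tank 2 (τ₁ ≠ τ₂): C₂ = C_in[1 − (τ₁ e^(−t/τ₁) − τ₂ e^(−t/τ₂))/(τ₁ − τ₂)].
At t = 12.5: e^(−t/τ₁) = 0.65362, e^(−t/τ₂) = 0.60993.
C₂ = 4.24·[1 − (29.396·0.65362 − 25.283·0.60993)/(4.1132)] = 4.24·0.077836 = 0.33003 g/L.

0.330 g/L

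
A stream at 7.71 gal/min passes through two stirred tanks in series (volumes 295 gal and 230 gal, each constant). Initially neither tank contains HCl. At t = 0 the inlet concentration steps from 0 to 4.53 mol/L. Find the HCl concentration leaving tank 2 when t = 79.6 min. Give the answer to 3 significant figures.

3.07 mol/L

Time constants: τᵢ = Vᵢ/Q for each well-mixed tank.
τ₁ = 295/7.71 = 38.262 min; τ₂ = 230/7.71 = 29.831 min.
Solving the cascade with C₁(0)=C₂(0)=0 gives C₂(t) = C_in[1 − (τ₁ e^(−t/τ₁) − τ₂ e^(−t/τ₂))/(τ₁ − τ₂)].
At t = 79.6: e^(−t/τ₁) = 0.12488, e^(−t/τ₂) = 0.069368.
C₂ = 4.53·[1 − (38.262·0.12488 − 29.831·0.069368)/(8.4306)] = 4.53·0.67869 = 3.0745 mol/L.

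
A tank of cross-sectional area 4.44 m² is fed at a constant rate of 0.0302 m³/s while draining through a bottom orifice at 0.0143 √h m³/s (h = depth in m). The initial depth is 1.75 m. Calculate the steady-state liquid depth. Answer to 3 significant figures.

Mass balance (ρ constant): A dh/dt = Q_in − 0.0143 √h. At steady state dh/dt = 0:
Q_in = 0.0143 √h_ss ⇒ √h_ss = 0.0302/0.0143 = 2.1119.
h_ss = 2.1119² = 4.4601 m. (Since h₀ = 1.75 m < h_ss, the level will rise toward this value.)

4.46 m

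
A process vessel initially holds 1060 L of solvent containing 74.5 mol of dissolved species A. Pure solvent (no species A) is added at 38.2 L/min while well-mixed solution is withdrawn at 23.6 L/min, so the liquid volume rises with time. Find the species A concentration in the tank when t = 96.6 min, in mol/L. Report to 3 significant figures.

0.00768 mol/L

Let m(t) be the amount of species A. Volume: V(t) = V₀ + (Q_in − Q_out) t = 1060 + 14.600 t; V(96.6) = 2470.4 L.
No species A enters, so dm/dt = −Q_out · (m/V).
dm/m = −Q_out dt/(V₀ + 14.600 t); integrating gives ln(m/m₀) = −(Q_out/(Q_in−Q_out)) ln(V/V₀).
m = m₀ (V₀/V)^(Q_out/(Q_in−Q_out)) = 74.5 × (1060/2470.4)^(1.6164) = 18.975 mol.
C = m/V = 18.975/2470.4 = 0.0076812 mol/L.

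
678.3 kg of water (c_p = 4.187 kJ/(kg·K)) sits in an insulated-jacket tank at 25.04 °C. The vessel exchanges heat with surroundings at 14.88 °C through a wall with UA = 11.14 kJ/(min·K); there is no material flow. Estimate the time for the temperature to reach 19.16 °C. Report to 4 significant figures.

Lumped-capacitance energy balance: M c_p dT/dt = UA(T_amb − T).
τ = M c_p/UA = 254.941 min; T_ss = T_amb = 14.8800 °C.
T(t) = T_ss + (T₀ − T_ss)e^(−t/τ); set T = 19.16:
t = −τ ln[(T − T_ss)/(T₀ − T_ss)] = −254.941 · ln(0.421260) = 220.398 min.

220.4 min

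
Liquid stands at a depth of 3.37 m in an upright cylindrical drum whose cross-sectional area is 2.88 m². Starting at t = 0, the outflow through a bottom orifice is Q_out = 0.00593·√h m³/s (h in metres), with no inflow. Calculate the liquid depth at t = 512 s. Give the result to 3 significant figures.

1.71 m

With no inflow, A dh/dt = −0.00593 √h.
This is separable: 2 d(√h)/dt = −0.00593/A, so √h = √h₀ − (0.00593/(2A)) t.
√h = √3.37 − 0.00593·512/(2·2.88) = 1.8358 − 0.52711 = 1.3086.
h = 1.3086² = 1.7126 m.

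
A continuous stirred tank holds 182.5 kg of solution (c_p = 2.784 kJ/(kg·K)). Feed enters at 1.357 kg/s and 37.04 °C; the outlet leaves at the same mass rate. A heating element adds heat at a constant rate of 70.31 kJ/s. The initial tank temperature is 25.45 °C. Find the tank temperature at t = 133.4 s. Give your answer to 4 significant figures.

44.45 °C

Heat balance on the well-mixed liquid: M c_p dT/dt = ṁ c_p (T_in − T) + 70.31.
τ = M/ṁ = 134.488 s; T_ss = T_in + Q̇/(ṁ c_p) = 37.04 + 70.31/(1.357·2.784) = 55.6509 °C.
Solution: T(t) = T_ss + (T₀ − T_ss) e^(−t/τ).
T(133.4) = 55.6509 + (-30.2009)·e^(−133.4/134.488) = 55.6509 + (-30.2009)·0.370867 = 44.4504 °C.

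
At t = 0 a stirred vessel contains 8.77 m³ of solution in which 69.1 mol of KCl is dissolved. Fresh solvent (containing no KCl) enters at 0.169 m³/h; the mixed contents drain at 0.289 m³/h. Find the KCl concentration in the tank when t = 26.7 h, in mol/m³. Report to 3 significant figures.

Total volume: dV/dt = Q_in − Q_out = -0.12000 m³/h, so V(t) = 8.77 − 0.12000 t and V(26.7) = 5.5660 m³.
Solute balance: dm/dt = 0 − Q_out C = −Q_out m/V(t).
dm/m = −Q_out dt/(V₀ − 0.12000 t); integrating gives ln(m/m₀) = −(Q_out/(Q_in−Q_out)) ln(V/V₀).
m = m₀ (V₀/V)^(Q_out/(Q_in−Q_out)) = 69.1 × (8.77/5.5660)^(-2.4083) = 23.117 mol.
C = m/V = 23.117/5.5660 = 4.1533 mol/m³.

4.15 mol/m³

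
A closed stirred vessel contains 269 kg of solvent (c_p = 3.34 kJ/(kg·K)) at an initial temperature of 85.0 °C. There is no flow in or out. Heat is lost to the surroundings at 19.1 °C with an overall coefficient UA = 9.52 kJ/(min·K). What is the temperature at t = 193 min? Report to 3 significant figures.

Unsteady energy balance on the tank contents: M c_p dT/dt = −UA(T − T_amb).
dT/dt = (T_ss − T)/τ with T_ss = T_amb = 19.100 °C, τ = M c_p/UA = 269·3.34/9.52 = 94.376 min.
Solution: T(t) = T_ss + (T₀ − T_ss) e^(−t/τ).
T(193) = 19.100 + (65.900)·0.12938 = 27.626 °C.

27.6 °C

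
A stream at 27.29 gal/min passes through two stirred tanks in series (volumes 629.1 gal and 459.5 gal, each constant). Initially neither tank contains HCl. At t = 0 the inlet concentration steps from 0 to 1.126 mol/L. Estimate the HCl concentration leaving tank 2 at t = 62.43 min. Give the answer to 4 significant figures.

0.9224 mol/L

Time constants: τᵢ = Vᵢ/Q for each well-mixed tank.
τ₁ = 629.1/27.29 = 23.0524 min; τ₂ = 459.5/27.29 = 16.8377 min.
Tank 1: C₁ = C_in(1 − e^(−t/τ₁)). Tank 2 (τ₁ ≠ τ₂): C₂ = C_in[1 − (τ₁ e^(−t/τ₁) − τ₂ e^(−t/τ₂))/(τ₁ − τ₂)].
At t = 62.43: e^(−t/τ₁) = 0.0666582, e^(−t/τ₂) = 0.0245325.
C₂ = 1.126·[1 − (23.0524·0.0666582 − 16.8377·0.0245325)/(6.21473)] = 1.126·0.819210 = 0.922431 mol/L.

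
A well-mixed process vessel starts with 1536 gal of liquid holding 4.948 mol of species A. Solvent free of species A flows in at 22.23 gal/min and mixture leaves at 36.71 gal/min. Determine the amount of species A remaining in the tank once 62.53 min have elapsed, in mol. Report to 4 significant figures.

Let m(t) be the amount of species A. Volume: V(t) = V₀ + (Q_in − Q_out) t = 1536 − 14.4800 t; V(62.53) = 630.566 gal.
No species A enters, so dm/dt = −Q_out · (m/V).
dm/m = −Q_out dt/(V₀ − 14.4800 t); integrating gives ln(m/m₀) = −(Q_out/(Q_in−Q_out)) ln(V/V₀).
m = m₀ (V₀/V)^(Q_out/(Q_in−Q_out)) = 4.948 × (1536/630.566)^(-2.53522) = 0.517796 mol.

0.5178 mol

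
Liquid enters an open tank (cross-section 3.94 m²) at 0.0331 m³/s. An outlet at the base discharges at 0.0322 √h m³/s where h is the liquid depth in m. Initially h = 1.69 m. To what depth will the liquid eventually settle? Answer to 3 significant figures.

Volume balance on the tank: A dh/dt = Q_in − 0.0322 √h. At steady state dh/dt = 0:
Q_in = 0.0322 √h_ss ⇒ √h_ss = 0.0331/0.0322 = 1.0280.
h_ss = 1.0280² = 1.0567 m. (Since h₀ = 1.69 m > h_ss, the level will fall toward this value.)

1.06 m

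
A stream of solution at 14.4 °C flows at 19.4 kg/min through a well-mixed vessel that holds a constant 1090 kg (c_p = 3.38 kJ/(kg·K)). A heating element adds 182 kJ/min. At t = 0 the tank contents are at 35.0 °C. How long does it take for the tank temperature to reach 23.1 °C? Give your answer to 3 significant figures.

61.9 min

First-law balance (no shaft work): M c_p dT/dt = ṁ c_p (T_in − T) + 182.
τ = M/ṁ = 56.186 min; T_ss = T_in + Q̇/(ṁ c_p) = 17.176 °C.
T(t) = T_ss + (T₀ − T_ss) e^(−t/τ). Set T = 23.1:
e^(−t/τ) = (23.1 − 17.176)/(35.0 − 17.176) = 0.33238
t = −56.186 · ln(0.33238) = 61.888 min.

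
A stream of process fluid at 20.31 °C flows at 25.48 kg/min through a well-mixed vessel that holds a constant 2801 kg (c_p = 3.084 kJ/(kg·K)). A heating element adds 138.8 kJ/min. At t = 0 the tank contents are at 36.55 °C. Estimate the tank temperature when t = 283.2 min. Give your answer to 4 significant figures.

23.18 °C

M c_p dT/dt = ṁ c_p (T_in − T) + Q̇.
τ = M/ṁ = 109.929 min; T_ss = T_in + Q̇/(ṁ c_p) = 20.31 + 138.8/(25.48·3.084) = 22.0763 °C.
This is linear first-order; T(t) = T_ss + (T₀ − T_ss) e^(−t/τ).
T(283.2) = 22.0763 + (14.4737)·e^(−283.2/109.929) = 22.0763 + (14.4737)·0.0760625 = 23.1772 °C.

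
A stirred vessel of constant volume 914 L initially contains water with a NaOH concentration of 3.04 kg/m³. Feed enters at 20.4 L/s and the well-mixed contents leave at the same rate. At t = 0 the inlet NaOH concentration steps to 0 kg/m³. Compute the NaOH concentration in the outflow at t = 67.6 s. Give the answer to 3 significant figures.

Transient balance on the dissolved component: V dC/dt = Q(C_in − C).
So dC/dt = (C_in − C)/τ with τ = V/Q = 914/20.4 = 44.804 s.
Solution: C(t) = C_in + (C₀ − C_in) e^(−t/τ).
C(67.6) = 0 + (3.04 − 0)·e^(−67.6/44.804) = 0 + (3.0400)·0.22118 = 0.67238 kg/m³.

0.672 kg/m³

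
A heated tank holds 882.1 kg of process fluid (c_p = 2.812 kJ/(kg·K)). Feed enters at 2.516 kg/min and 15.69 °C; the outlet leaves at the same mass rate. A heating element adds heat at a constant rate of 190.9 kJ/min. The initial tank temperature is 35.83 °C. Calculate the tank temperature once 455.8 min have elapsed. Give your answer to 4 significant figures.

Heat balance on the well-mixed liquid: M c_p dT/dt = ṁ c_p (T_in − T) + 190.9.
τ = M/ṁ = 350.596 min; T_ss = T_in + Q̇/(ṁ c_p) = 15.69 + 190.9/(2.516·2.812) = 42.6724 °C.
Solution: T(t) = T_ss + (T₀ − T_ss) e^(−t/τ).
T(455.8) = 42.6724 + (-6.84236)·e^(−455.8/350.596) = 42.6724 + (-6.84236)·0.272512 = 40.8077 °C.

40.81 °C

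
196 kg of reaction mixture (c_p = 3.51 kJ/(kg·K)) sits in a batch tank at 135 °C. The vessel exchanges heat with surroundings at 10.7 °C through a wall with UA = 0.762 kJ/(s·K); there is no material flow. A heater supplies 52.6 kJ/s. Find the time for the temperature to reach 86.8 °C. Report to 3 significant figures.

1860 s

First-law balance (no shaft work): M c_p dT/dt = −UA(T − T_amb) + Q̇.
τ = M c_p/UA = 902.83 s; T_ss = T_amb + Q̇/UA = 10.7 + 52.6/0.762 = 79.729 °C.
T(t) = T_ss + (T₀ − T_ss)e^(−t/τ); set T = 86.8:
t = −τ ln[(T − T_ss)/(T₀ − T_ss)] = −902.83 · ln(0.12794) = 1856.4 s.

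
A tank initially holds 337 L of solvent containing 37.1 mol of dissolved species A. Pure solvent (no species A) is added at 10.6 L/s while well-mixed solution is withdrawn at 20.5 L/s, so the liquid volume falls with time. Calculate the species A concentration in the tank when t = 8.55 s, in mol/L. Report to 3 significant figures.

0.0808 mol/L

Let m(t) be the amount of species A. Volume: V(t) = V₀ + (Q_in − Q_out) t = 337 − 9.9000 t; V(8.55) = 252.35 L.
No species A enters, so dm/dt = −Q_out · (m/V).
Separate: dm/m = −Q_out dt/V(t) ⇒ ln(m/m₀) = −(Q_out/(Q_in−Q_out)) ln(V/V₀).
m = m₀ (V₀/V)^(Q_out/(Q_in−Q_out)) = 37.1 × (337/252.35)^(-2.0707) = 20.382 mol.
C = m/V = 20.382/252.35 = 0.080769 mol/L.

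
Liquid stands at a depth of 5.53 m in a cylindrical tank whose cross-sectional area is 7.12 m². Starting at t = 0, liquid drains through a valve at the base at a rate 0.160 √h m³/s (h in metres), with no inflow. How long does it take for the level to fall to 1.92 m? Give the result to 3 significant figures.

86.0 s

Volume balance on the tank: A dh/dt = −0.160 √h.
∫ h^(−1/2) dh = −(0.160/A) ∫ dt, giving 2√h = 2√h₀ − (0.160/A) t.
t = 2A(√h₀ − √h)/0.160 = 2·7.12·(√5.53 − √1.92)/0.160
  = 14.240 × (2.3516 − 1.3856) / 0.160 = 85.970 s.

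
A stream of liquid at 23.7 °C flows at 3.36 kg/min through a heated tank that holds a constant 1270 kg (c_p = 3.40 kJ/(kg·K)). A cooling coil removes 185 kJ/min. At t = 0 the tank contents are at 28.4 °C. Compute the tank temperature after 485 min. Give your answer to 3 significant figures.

M c_p dT/dt = ṁ c_p (T_in − T) − Q̇.
Rearrange: dT/dt = (T_ss − T)/τ with τ = M/ṁ = 377.98 min and T_ss = T_in − Q̇/(ṁ c_p) = 7.5060 °C.
Integrating: T(t) = T_ss + (T₀ − T_ss) e^(−t/τ).
T(485) = 7.5060 + (20.894)·e^(−485/377.98) = 7.5060 + (20.894)·0.27716 = 13.297 °C.

13.3 °C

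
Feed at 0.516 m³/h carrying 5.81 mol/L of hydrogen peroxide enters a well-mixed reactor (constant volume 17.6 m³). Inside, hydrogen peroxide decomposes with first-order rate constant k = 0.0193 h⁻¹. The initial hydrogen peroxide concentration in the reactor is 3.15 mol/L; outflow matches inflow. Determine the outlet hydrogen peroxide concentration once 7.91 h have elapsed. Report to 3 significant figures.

3.26 mol/L

Accumulation = in − out − consumed: V dC/dt = Q C_in − Q C − k V C.
This is linear with rate a = Q/V + k = 0.048618 h⁻¹.
C_ss = Q C_in/(Q + kV) = 3.5036 mol/L; C(t) = C_ss + (C₀ − C_ss) e^(−a t).
C(7.91) = 3.5036 + (-0.35360)·e^(−0.048618·7.91) = 3.5036 + (-0.35360)·0.68074 = 3.2629 mol/L.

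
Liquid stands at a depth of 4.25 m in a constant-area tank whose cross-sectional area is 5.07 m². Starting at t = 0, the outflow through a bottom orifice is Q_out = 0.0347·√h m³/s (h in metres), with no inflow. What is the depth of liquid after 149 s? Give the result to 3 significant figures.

2.41 m

Volume balance on the tank: A dh/dt = −0.0347 √h.
Separate and integrate: 2(√h − √h₀) = −(0.0347/A) t.
√h = √4.25 − 0.0347·149/(2·5.07) = 2.0616 − 0.50989 = 1.5517.
h = 1.5517² = 2.4077 m.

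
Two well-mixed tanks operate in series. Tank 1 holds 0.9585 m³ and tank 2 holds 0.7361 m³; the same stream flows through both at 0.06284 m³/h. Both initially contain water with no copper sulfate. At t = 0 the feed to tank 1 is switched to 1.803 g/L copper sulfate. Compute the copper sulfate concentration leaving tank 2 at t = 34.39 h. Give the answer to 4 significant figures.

Species balance on tank i: dCᵢ/dt = (Cᵢ₋₁ − Cᵢ)/τᵢ with τᵢ = Vᵢ/Q.
τ₁ = 0.9585/0.06284 = 15.2530 h; τ₂ = 0.7361/0.06284 = 11.7139 h.
Solving the cascade with C₁(0)=C₂(0)=0 gives C₂(t) = C_in[1 − (τ₁ e^(−t/τ₁) − τ₂ e^(−t/τ₂))/(τ₁ − τ₂)].
At t = 34.39: e^(−t/τ₁) = 0.104912, e^(−t/τ₂) = 0.0530864.
C₂ = 1.803·[1 − (15.2530·0.104912 − 11.7139·0.0530864)/(3.53915)] = 1.803·0.723556 = 1.30457 g/L.

1.305 g/L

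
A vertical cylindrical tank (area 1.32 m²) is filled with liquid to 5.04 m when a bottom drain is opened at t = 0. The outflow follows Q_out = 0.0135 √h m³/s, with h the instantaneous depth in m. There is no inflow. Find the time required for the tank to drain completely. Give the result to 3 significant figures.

Volume balance on the tank: A dh/dt = −0.0135 √h.
This is separable: 2 d(√h)/dt = −0.0135/A, so √h = √h₀ − (0.0135/(2A)) t.
Tank is empty when √h = 0: t_empty = 2A√h₀/0.0135.
t_empty = 2·1.32·√5.04/0.0135 = 2.6400·2.2450/0.0135 = 439.02 s.

439 s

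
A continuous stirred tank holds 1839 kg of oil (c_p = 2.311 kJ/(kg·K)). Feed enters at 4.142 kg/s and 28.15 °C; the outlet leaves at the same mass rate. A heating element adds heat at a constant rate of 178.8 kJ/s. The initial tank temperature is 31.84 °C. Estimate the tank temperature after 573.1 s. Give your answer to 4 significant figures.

M c_p dT/dt = ṁ c_p (T_in − T) + Q̇.
τ = M/ṁ = 443.988 s; T_ss = T_in + Q̇/(ṁ c_p) = 28.15 + 178.8/(4.142·2.311) = 46.8292 °C.
Integrating: T(t) = T_ss + (T₀ − T_ss) e^(−t/τ).
T(573.1) = 46.8292 + (-14.9892)·e^(−573.1/443.988) = 46.8292 + (-14.9892)·0.275051 = 42.7064 °C.

42.71 °C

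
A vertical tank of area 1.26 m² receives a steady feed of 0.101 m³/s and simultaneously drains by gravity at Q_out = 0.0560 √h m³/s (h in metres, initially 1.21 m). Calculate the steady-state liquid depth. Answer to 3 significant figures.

3.25 m

Level balance: A dh/dt = 0.101 − 0.0560 √h. Setting dh/dt = 0:
Q_in = 0.0560 √h_ss ⇒ √h_ss = 0.101/0.0560 = 1.8036.
h_ss = 1.8036² = 3.2529 m. (Since h₀ = 1.21 m < h_ss, the level will rise toward this value.)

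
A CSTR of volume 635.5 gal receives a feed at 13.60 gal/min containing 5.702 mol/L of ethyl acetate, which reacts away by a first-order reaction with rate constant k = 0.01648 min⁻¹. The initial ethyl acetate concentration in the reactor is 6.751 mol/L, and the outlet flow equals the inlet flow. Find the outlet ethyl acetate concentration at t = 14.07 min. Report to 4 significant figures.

5.293 mol/L

Accumulation = in − out − consumed: V dC/dt = Q C_in − Q C − k V C.
This is linear with rate a = Q/V + k = 0.0378805 min⁻¹.
C_ss = Q C_in/(Q + kV) = 3.22133 mol/L; C(t) = C_ss + (C₀ − C_ss) e^(−a t).
C(14.07) = 3.22133 + (3.52967)·e^(−0.0378805·14.07) = 3.22133 + (3.52967)·0.586855 = 5.29273 mol/L.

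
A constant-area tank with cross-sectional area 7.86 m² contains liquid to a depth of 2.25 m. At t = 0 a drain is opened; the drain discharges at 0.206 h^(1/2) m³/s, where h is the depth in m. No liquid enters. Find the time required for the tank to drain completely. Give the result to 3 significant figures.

114 s

With no inflow, A dh/dt = −0.206 √h.
Separate and integrate: 2(√h − √h₀) = −(0.206/A) t.
Set h = 0: 2√h₀ = (0.206/A) t_empty ⇒ t_empty = 2A√h₀/0.206.
t_empty = 2·7.86·√2.25/0.206 = 15.720·1.5000/0.206 = 114.47 s.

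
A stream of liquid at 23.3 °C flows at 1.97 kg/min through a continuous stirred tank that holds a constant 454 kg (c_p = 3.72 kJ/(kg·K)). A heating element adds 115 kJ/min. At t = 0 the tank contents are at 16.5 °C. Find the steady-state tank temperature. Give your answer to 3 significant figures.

Unsteady energy balance on the tank contents: M c_p dT/dt = ṁ c_p (T_in − T) + 115.
At steady state dT/dt = 0 ⇒ T_ss = T_in + Q̇/(ṁ c_p) = 23.3 + 115/(1.97·3.72) = 38.992 °C.

39.0 °C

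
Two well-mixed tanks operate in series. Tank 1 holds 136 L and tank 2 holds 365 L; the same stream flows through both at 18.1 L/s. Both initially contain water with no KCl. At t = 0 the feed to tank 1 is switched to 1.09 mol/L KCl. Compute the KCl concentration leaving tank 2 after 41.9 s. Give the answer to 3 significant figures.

0.875 mol/L

Time constants: τᵢ = Vᵢ/Q for each well-mixed tank.
τ₁ = 136/18.1 = 7.5138 s; τ₂ = 365/18.1 = 20.166 s.
Tank 1: C₁ = C_in(1 − e^(−t/τ₁)). Tank 2 (τ₁ ≠ τ₂): C₂ = C_in[1 − (τ₁ e^(−t/τ₁) − τ₂ e^(−t/τ₂))/(τ₁ − τ₂)].
At t = 41.9: e^(−t/τ₁) = 0.0037862, e^(−t/τ₂) = 0.12521.
C₂ = 1.09·[1 − (7.5138·0.0037862 − 20.166·0.12521)/(-12.652)] = 1.09·0.80268 = 0.87492 mol/L.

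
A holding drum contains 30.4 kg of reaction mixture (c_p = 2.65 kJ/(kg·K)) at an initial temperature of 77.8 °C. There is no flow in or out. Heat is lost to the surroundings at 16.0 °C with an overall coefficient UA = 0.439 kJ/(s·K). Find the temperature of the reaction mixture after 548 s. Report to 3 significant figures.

Heat balance on the well-mixed liquid: M c_p dT/dt = −UA(T − T_amb).
dT/dt = (T_ss − T)/τ with T_ss = T_amb = 16.000 °C, τ = M c_p/UA = 30.4·2.65/0.439 = 183.51 s.
Integrating: T(t) = T_ss + (T₀ − T_ss) e^(−t/τ).
T(548) = 16.000 + (61.800)·0.050477 = 19.119 °C.

19.1 °C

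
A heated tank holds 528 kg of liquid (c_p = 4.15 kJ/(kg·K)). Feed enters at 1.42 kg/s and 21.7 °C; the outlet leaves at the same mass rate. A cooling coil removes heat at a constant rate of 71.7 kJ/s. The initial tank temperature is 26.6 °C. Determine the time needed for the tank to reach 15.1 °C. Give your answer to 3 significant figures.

M c_p dT/dt = ṁ c_p (T_in − T) − Q̇.
τ = M/ṁ = 371.83 s; T_ss = T_in − Q̇/(ṁ c_p) = 9.5330 °C.
T(t) = T_ss + (T₀ − T_ss) e^(−t/τ). Set T = 15.1:
e^(−t/τ) = (15.1 − 9.5330)/(26.6 − 9.5330) = 0.32618
t = −371.83 · ln(0.32618) = 416.56 s.

417 s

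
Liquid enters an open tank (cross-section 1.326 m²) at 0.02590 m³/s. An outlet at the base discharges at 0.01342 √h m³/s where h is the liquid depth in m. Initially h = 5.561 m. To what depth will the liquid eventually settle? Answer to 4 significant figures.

3.725 m

Level balance: A dh/dt = 0.02590 − 0.01342 √h. Setting dh/dt = 0:
Q_in = 0.01342 √h_ss ⇒ √h_ss = 0.02590/0.01342 = 1.92996.
h_ss = 1.92996² = 3.72473 m. (Since h₀ = 5.561 m > h_ss, the level will fall toward this value.)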